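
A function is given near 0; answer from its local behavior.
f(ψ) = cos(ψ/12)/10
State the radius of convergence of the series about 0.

The factor cos(ψ/12) is entire and contributes no finite singular point.
The polynomial part has no poles.
No finite singular points: the Taylor series at 0 converges everywhere.

The radius of convergence is infinite.


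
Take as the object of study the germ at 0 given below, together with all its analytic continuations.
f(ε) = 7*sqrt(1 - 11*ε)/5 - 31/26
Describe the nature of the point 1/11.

The term (7/5)*sqrt(1 - ε/(1/11)) has argument 1 - 1/11/(1/11) = 0 at 1/11: a square-root (algebraic, two-sheeted) branch point; the remaining terms are analytic or single-valued there.

The point is an algebraic (square-root) branch point.


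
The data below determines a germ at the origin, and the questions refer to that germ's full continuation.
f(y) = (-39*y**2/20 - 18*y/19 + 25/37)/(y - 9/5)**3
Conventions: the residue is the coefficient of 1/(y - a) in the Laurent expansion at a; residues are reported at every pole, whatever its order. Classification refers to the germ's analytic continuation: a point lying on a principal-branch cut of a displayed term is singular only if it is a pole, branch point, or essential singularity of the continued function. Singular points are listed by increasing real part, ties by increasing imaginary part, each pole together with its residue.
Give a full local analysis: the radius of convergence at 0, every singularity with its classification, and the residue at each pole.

Radius of convergence at 0: 9/5.
At 9/5: a pole of order 3; residue -39/20.

Denominator factor (y - 9/5)^3: pole of order 3 at 9/5, modulus 9/5.
The radius of convergence is the smallest modulus among the singular points: 9/5.
At the order-3 pole 9/5 set g(y) = (y - (9/5))^3*f(y) = -39*y**2/20 - 18*y/19 + 25/37.
Order-3 pole: residue = g''(a)/2; g''(9/5) = -39/10, so the residue is -39/20.


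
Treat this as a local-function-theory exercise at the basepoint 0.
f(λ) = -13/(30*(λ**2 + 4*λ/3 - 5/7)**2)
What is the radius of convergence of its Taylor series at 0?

The radius of convergence is -2/3 + (1/21)*sqrt(511).

Denominator factor (λ**2 + 4*λ/3 - 5/7)^2: discriminant 292/63, real irrational roots -2/3 + (1/21)*sqrt(511) and -2/3 - (1/21)*sqrt(511); poles of order 2, moduli -2/3 + (1/21)*sqrt(511) and 2/3 + (1/21)*sqrt(511).
The radius of convergence is the smallest modulus among the singular points: -2/3 + (1/21)*sqrt(511).


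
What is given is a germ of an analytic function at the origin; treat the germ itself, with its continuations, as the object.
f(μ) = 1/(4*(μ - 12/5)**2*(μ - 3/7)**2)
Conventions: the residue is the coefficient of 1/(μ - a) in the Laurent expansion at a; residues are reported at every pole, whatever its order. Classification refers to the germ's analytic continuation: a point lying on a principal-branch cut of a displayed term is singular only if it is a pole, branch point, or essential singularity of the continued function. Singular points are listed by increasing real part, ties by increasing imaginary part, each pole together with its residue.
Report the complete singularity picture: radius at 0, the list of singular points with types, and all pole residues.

Denominator factor (μ - 12/5)^2: pole of order 2 at 12/5, modulus 12/5.
Denominator factor (μ - 3/7)^2: pole of order 2 at 3/7, modulus 3/7.
The radius of convergence is the smallest modulus among the singular points: 3/7.
At the order-2 pole 3/7 set g(μ) = (μ - (3/7))^2*f(μ) = 1/(4*(μ - 12/5)**2).
Order-2 pole: residue = g'(a); g'(3/7) = 42875/657018, so the residue is 42875/657018.
At the order-2 pole 12/5 set g(μ) = (μ - (12/5))^2*f(μ) = 1/(4*(μ - 3/7)**2).
Order-2 pole: residue = g'(a); g'(12/5) = -42875/657018, so the residue is -42875/657018.
List the singular points by increasing real part (a conjugate pair: the negative imaginary part first).

Radius of convergence at 0: 3/7.
At 3/7: a pole of order 2; residue 42875/657018.
At 12/5: a pole of order 2; residue -42875/657018.


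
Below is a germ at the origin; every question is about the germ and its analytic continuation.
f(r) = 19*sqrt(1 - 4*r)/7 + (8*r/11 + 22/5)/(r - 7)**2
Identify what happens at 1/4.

The point is an algebraic (square-root) branch point.

The term (19/7)*sqrt(1 - r/(1/4)) has argument 1 - 1/4/(1/4) = 0 at 1/4: a square-root (algebraic, two-sheeted) branch point; the remaining terms are analytic or single-valued there.


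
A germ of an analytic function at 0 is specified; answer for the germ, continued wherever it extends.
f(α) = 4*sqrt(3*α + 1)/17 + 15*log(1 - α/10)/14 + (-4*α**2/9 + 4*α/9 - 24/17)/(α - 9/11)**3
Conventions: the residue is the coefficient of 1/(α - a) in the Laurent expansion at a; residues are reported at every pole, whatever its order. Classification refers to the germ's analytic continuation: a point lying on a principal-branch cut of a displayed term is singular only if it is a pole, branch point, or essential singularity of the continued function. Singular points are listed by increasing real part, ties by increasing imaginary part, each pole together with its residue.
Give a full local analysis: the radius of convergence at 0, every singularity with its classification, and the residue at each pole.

Radius of convergence at 0: 1/3.
At -1/3: an algebraic (square-root) branch point.
At 9/11: a pole of order 3; residue -4/9.
At 10: a logarithmic branch point.

Denominator factor (α - 9/11)^3: pole of order 3 at 9/11, modulus 9/11.
Branch term (15/14)*log(1 - α/(10)): its argument vanishes at α = 10, a logarithmic branch point, modulus 10.
Branch term (4/17)*sqrt(1 - α/(-1/3)): its argument vanishes at α = -1/3, a square-root branch point, modulus 1/3.
The radius of convergence is the smallest modulus among the singular points: 1/3.
The branch terms are analytic at 9/11 and contribute nothing to the residue; only the rational part matters.
At the order-3 pole 9/11 set g(α) = (α - (9/11))^3*(rational part) = -4*α**2/9 + 4*α/9 - 24/17.
Order-3 pole: residue = g''(a)/2; g''(9/11) = -8/9, so the residue is -4/9.
List the singular points by increasing real part (a conjugate pair: the negative imaginary part first).


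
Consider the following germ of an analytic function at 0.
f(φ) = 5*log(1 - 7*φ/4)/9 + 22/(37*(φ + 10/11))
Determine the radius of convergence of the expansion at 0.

Denominator factor (φ + 10/11): pole of order 1 at -10/11, modulus 10/11.
Branch term (5/9)*log(1 - φ/(4/7)): its argument vanishes at φ = 4/7, a logarithmic branch point, modulus 4/7.
The radius of convergence is the smallest modulus among the singular points: 4/7.

The radius of convergence is 4/7.


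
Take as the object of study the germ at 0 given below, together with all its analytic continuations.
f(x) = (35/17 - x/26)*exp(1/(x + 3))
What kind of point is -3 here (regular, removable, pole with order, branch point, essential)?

The exponent 1/(x - (-3)) has a pole at -3, so exp(1/(x - (-3))) takes every nonzero value near it: an essential singularity (not a pole of any order).

The point is an essential singularity.


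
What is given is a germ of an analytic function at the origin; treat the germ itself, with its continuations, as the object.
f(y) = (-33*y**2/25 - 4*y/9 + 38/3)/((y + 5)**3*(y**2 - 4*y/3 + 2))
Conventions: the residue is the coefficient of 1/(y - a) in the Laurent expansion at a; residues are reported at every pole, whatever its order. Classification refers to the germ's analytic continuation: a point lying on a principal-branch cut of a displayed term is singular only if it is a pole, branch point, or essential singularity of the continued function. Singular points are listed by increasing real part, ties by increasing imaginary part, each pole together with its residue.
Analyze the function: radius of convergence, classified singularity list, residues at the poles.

Radius of convergence at 0: sqrt(2).
At -5: a pole of order 3; residue 1116636/25757525.
At (2/3) - ((1/3)*sqrt(14))*i: a pole of order 1; residue (-558318/25757525) + ((924873/180302675)*sqrt(14))*i.
At (2/3) + ((1/3)*sqrt(14))*i: a pole of order 1; residue (-558318/25757525) - ((924873/180302675)*sqrt(14))*i.

Denominator factor (y + 5)^3: pole of order 3 at -5, modulus 5.
Denominator factor (y**2 - 4*y/3 + 2): discriminant -56/9, complex-conjugate roots (2/3) + ((1/3)*sqrt(14))*i and (2/3) - ((1/3)*sqrt(14))*i; poles of order 1, moduli sqrt(2) and sqrt(2).
The radius of convergence is the smallest modulus among the singular points: sqrt(2).
At the order-3 pole -5 set g(y) = (y - (-5))^3*f(y) = (-33*y**2/25 - 4*y/9 + 38/3)/(y**2 - 4*y/3 + 2).
Order-3 pole: residue = g''(a)/2; g''(-5) = 2233272/25757525, so the residue is 1116636/25757525.
The factor y**2 - 4*y/3 + 2 splits as (y - a)(y - a') with a = (2/3) - ((1/3)*sqrt(14))*i, a' = (2/3) + ((1/3)*sqrt(14))*i. At the order-1 pole a set g(y) = (y - a)*f(y) = [(-33*y**2/25 - 4*y/9 + 38/3)/(y + 5)**3] / (y - a').
Simple pole: residue = g(a) at a = (2/3) - ((1/3)*sqrt(14))*i, which is (-558318/25757525) + ((924873/180302675)*sqrt(14))*i.
The factor y**2 - 4*y/3 + 2 splits as (y - a)(y - a') with a = (2/3) + ((1/3)*sqrt(14))*i, a' = (2/3) - ((1/3)*sqrt(14))*i. At the order-1 pole a set g(y) = (y - a)*f(y) = [(-33*y**2/25 - 4*y/9 + 38/3)/(y + 5)**3] / (y - a').
Simple pole: residue = g(a) at a = (2/3) + ((1/3)*sqrt(14))*i, which is (-558318/25757525) - ((924873/180302675)*sqrt(14))*i.
List the singular points by increasing real part (a conjugate pair: the negative imaginary part first).


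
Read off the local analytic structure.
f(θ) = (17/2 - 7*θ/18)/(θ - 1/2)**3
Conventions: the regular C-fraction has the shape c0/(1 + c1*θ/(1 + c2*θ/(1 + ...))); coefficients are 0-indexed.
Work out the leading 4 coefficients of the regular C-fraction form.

The regular C-fraction coefficients are [-68, -911/153, 274531/139383, -333434124/250097741].

Taylor coefficients (expand at 0): a_0 = -68, a_1 = -3644/9, a_2 = -4840/3, a_3 = -16096/3.
c0 = a_0 = -68. Peel one level at a time: if S = 1 + c*θ/S' with S'(0) = 1, then c is the θ-coefficient of S and S' = c*θ/(S - 1).
S_1 = c0/f = 1 + (-911/153)*θ + (274531/23409)*θ^2 + ...; c1 = -911/153.
S_2 = c1*θ/(S_1 - 1) = 1 + (274531/139383)*θ + (2179308/829921)*θ^2 + ...; c2 = 274531/139383.
S_3 = c2*θ/(S_2 - 1) = 1 + (-333434124/250097741)*θ + ...; c3 = -333434124/250097741.


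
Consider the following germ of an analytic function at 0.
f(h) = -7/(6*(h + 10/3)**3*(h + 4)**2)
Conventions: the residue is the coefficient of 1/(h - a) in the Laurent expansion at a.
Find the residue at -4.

The residue is 567/32.

At the order-2 pole -4 set g(h) = (h - (-4))^2*f(h) = -7/(6*(h + 10/3)**3).
Order-2 pole: residue = g'(a); g'(-4) = 567/32, so the residue is 567/32.


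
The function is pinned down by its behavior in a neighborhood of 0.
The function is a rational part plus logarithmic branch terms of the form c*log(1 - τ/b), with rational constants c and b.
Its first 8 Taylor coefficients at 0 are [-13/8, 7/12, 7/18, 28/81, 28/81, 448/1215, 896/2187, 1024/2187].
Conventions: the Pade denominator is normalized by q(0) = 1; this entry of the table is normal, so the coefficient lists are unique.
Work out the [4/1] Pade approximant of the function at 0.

The Pade approximant has numerator coefficients [-13/8, 139/60, -7/30, -28/405, -28/1215]; denominator coefficients [1, -16/15].

Taylor coefficients needed (read off): a_0 = -13/8, a_1 = 7/12, a_2 = 7/18, a_3 = 28/81, a_4 = 28/81, a_5 = 448/1215.
Write the denominator as Q(τ) = 1 + q1*τ. Requiring Q*f - P = O(τ^6) with deg P <= 4 kills the coefficients of τ^5..τ^5 in Q*f:
  τ^5: a_5 + q1*a_4 = 0, i.e. 448/1215 + (28/81)*q1 = 0.
Solving this linear system: q1 = -16/15.
The numerator is Q*f truncated at degree 4: P0 = a_0 = -13/8; P1 = a_1 + q1*a_0 = 139/60; P2 = a_2 + q1*a_1 = -7/30; P3 = a_3 + q1*a_2 = -28/405; P4 = a_4 + q1*a_3 = -28/1215.


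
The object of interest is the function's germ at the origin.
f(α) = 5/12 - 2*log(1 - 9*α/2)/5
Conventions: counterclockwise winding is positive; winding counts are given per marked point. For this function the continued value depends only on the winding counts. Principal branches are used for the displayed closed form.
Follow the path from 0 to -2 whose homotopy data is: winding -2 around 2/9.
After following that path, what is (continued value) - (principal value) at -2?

Continued minus principal equals (8/5)*pi*i.

The rational part is single-valued and drops out of the difference; each branch term changes only by its own monodromy.
(-2/5)*log(1 - α/(2/9)): each positive loop around 2/9 adds 2*pi*i to the log, so winding -2 contributes (-2/5)*(-2)*2*pi*i = (8/5)*pi*i.
Summing the contributions at α = -2 gives (8/5)*pi*i.


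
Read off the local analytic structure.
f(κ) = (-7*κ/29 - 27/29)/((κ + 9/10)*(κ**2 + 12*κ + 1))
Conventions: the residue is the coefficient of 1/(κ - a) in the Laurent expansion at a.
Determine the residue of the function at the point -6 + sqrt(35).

The factor κ**2 + 12*κ + 1 splits as (κ - a)(κ - a') with a = -6 + sqrt(35), a' = -6 - sqrt(35). At the order-1 pole a set g(κ) = (κ - a)*f(κ) = [(-7*κ/29 - 27/29)/(κ + 9/10)] / (κ - a').
Simple pole: residue = g(a) at a = -6 + sqrt(35), which is -1035/26071 - (1685/182497)*sqrt(35).

The residue is -1035/26071 - (1685/182497)*sqrt(35).


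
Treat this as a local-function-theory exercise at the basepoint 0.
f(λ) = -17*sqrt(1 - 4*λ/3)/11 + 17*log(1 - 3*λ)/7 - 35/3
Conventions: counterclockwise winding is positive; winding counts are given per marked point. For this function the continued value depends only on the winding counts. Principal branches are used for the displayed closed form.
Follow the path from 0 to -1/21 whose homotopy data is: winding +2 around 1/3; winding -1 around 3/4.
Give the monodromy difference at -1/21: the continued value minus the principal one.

The rational part is single-valued and drops out of the difference; each branch term changes only by its own monodromy.
(-17/11)*sqrt(1 - λ/(3/4)): winding -1 is odd, the square root flips sign, contributing -2*(-17/11)*sqrt(1 - (-1/21)/(3/4)) = -2*(-17/11)*sqrt(67/63) = (34/231)*sqrt(469).
(17/7)*log(1 - λ/(1/3)): each positive loop around 1/3 adds 2*pi*i to the log, so winding +2 contributes (17/7)*(2)*2*pi*i = (68/7)*pi*i.
Summing the contributions at λ = -1/21 gives ((34/231)*sqrt(469)) + ((68/7)*pi)*i.

Continued minus principal equals ((34/231)*sqrt(469)) + ((68/7)*pi)*i.


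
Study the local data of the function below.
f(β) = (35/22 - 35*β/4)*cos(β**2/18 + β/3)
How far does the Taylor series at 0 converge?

The radius of convergence is infinite.

The factor cos(β**2/18 + β/3) is entire and contributes no finite singular point.
The polynomial part has no poles.
No finite singular points: the Taylor series at 0 converges everywhere.


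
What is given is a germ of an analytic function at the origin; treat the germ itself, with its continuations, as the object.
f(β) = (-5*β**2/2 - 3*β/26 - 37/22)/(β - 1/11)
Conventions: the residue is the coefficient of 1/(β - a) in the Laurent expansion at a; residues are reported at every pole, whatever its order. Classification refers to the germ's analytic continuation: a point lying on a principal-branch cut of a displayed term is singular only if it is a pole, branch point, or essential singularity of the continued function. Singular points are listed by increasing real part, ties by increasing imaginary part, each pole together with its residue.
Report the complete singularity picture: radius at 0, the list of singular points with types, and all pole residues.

Radius of convergence at 0: 1/11.
At 1/11: a pole of order 1; residue -5389/3146.

Denominator factor (β - 1/11): pole of order 1 at 1/11, modulus 1/11.
The radius of convergence is the smallest modulus among the singular points: 1/11.
At the order-1 pole 1/11 set g(β) = (β - (1/11))*f(β) = -5*β**2/2 - 3*β/26 - 37/22.
Simple pole: residue = g(a) at a = 1/11, which is -5389/3146.


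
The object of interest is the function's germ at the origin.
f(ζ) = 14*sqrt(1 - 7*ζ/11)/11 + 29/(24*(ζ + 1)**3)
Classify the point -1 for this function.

The point is a pole of order 3.

The denominator factor ζ + 1 vanishes at -1 and appears to the power 3; the numerator there equals 29/24, nonzero, and no other factor vanishes.
The branch terms are analytic at this point.
Hence a pole whose order is the multiplicity, 3.


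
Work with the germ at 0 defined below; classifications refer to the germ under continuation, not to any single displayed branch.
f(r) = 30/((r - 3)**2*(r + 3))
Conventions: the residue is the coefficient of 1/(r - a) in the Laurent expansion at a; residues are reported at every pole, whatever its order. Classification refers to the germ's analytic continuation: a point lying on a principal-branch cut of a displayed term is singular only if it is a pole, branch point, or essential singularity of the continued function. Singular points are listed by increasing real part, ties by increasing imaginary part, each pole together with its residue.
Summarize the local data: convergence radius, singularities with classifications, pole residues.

Radius of convergence at 0: 3.
At -3: a pole of order 1; residue 5/6.
At 3: a pole of order 2; residue -5/6.

Denominator factor (r + 3): pole of order 1 at -3, modulus 3.
Denominator factor (r - 3)^2: pole of order 2 at 3, modulus 3.
The radius of convergence is the smallest modulus among the singular points: 3.
At the order-1 pole -3 set g(r) = (r - (-3))*f(r) = 30/(r - 3)**2.
Simple pole: residue = g(a) at a = -3, which is 5/6.
At the order-2 pole 3 set g(r) = (r - (3))^2*f(r) = 30/(r + 3).
Order-2 pole: residue = g'(a); g'(3) = -5/6, so the residue is -5/6.
List the singular points by increasing real part (a conjugate pair: the negative imaginary part first).


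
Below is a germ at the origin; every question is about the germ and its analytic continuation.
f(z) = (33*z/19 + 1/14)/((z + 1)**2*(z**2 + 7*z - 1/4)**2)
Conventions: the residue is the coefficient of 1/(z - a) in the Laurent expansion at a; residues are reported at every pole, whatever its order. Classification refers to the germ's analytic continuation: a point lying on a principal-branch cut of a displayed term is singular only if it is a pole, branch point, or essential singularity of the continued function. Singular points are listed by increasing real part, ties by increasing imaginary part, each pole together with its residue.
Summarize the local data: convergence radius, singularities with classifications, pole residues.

Radius of convergence at 0: -7/2 + (5/2)*sqrt(2).
At -7/2 - (5/2)*sqrt(2): a pole of order 2; residue 4936/415625 - (4414/415625)*sqrt(2).
At -1: a pole of order 2; residue -9872/415625.
At -7/2 + (5/2)*sqrt(2): a pole of order 2; residue 4936/415625 + (4414/415625)*sqrt(2).


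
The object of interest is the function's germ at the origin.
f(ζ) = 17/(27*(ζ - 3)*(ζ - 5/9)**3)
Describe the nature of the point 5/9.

The denominator factor ζ - 5/9 vanishes at 5/9 and appears to the power 3; the numerator there equals 17/27, nonzero, and no other factor vanishes.
Hence a pole whose order is the multiplicity, 3.

The point is a pole of order 3.


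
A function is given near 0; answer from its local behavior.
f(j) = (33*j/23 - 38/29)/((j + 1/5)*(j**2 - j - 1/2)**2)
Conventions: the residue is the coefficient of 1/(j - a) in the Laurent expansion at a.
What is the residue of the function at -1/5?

The residue is -2663500/112723.

At the order-1 pole -1/5 set g(j) = (j - (-1/5))*f(j) = (33*j/23 - 38/29)/(j**2 - j - 1/2)**2.
Simple pole: residue = g(a) at a = -1/5, which is -2663500/112723.


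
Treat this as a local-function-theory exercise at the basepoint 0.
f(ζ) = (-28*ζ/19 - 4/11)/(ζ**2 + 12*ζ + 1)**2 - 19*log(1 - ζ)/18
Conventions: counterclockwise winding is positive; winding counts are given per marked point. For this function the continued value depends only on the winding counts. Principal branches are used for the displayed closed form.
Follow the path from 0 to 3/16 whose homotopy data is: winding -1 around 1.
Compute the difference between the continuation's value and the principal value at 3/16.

The rational part is single-valued and drops out of the difference; each branch term changes only by its own monodromy.
(-19/18)*log(1 - ζ/(1)): each positive loop around 1 adds 2*pi*i to the log, so winding -1 contributes (-19/18)*(-1)*2*pi*i = (19/9)*pi*i.
Summing the contributions at ζ = 3/16 gives (19/9)*pi*i.

Continued minus principal equals (19/9)*pi*i.


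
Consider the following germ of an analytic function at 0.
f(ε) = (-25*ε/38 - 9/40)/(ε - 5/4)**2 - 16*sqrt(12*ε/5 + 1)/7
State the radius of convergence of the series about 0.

The radius of convergence is 5/12.

Denominator factor (ε - 5/4)^2: pole of order 2 at 5/4, modulus 5/4.
Branch term (-16/7)*sqrt(1 - ε/(-5/12)): its argument vanishes at ε = -5/12, a square-root branch point, modulus 5/12.
The radius of convergence is the smallest modulus among the singular points: 5/12.


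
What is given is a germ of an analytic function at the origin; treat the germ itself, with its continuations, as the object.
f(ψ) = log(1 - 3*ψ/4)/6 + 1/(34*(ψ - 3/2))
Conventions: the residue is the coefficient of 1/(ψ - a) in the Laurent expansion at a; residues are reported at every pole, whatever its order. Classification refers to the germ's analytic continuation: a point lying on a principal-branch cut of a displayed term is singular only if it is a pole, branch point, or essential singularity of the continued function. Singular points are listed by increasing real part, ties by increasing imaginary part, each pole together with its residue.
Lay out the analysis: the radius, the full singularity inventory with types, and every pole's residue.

Radius of convergence at 0: 4/3.
At 4/3: a logarithmic branch point.
At 3/2: a pole of order 1; residue 1/34.

Denominator factor (ψ - 3/2): pole of order 1 at 3/2, modulus 3/2.
Branch term (1/6)*log(1 - ψ/(4/3)): its argument vanishes at ψ = 4/3, a logarithmic branch point, modulus 4/3.
The radius of convergence is the smallest modulus among the singular points: 4/3.
The branch term is analytic at 3/2 and contributes nothing to the residue; only the rational part matters.
At the order-1 pole 3/2 set g(ψ) = (ψ - (3/2))*(rational part) = 1/34.
Simple pole: residue = g(a) at a = 3/2, which is 1/34.
List the singular points by increasing real part (a conjugate pair: the negative imaginary part first).


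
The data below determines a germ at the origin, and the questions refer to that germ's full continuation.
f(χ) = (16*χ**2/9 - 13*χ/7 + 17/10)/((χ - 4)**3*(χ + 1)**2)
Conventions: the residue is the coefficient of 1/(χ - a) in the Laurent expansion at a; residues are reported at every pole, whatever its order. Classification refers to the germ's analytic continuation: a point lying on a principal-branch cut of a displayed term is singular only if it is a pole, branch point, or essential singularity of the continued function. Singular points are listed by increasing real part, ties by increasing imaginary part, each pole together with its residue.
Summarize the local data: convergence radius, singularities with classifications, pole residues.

Radius of convergence at 0: 1.
At -1: a pole of order 2; residue 6967/393750.
At 4: a pole of order 3; residue -6967/393750.

Denominator factor (χ + 1)^2: pole of order 2 at -1, modulus 1.
Denominator factor (χ - 4)^3: pole of order 3 at 4, modulus 4.
The radius of convergence is the smallest modulus among the singular points: 1.
At the order-2 pole -1 set g(χ) = (χ - (-1))^2*f(χ) = (16*χ**2/9 - 13*χ/7 + 17/10)/(χ - 4)**3.
Order-2 pole: residue = g'(a); g'(-1) = 6967/393750, so the residue is 6967/393750.
At the order-3 pole 4 set g(χ) = (χ - (4))^3*f(χ) = (16*χ**2/9 - 13*χ/7 + 17/10)/(χ + 1)**2.
Order-3 pole: residue = g''(a)/2; g''(4) = -6967/196875, so the residue is -6967/393750.
List the singular points by increasing real part (a conjugate pair: the negative imaginary part first).


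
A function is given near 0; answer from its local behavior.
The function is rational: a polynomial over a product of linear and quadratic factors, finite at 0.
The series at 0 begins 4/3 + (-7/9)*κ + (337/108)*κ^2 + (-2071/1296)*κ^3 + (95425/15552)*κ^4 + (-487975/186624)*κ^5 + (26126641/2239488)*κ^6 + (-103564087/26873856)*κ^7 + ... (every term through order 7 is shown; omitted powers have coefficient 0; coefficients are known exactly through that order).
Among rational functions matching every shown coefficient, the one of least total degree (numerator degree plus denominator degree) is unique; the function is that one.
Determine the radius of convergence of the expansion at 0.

The radius of convergence is -3/8 + (1/8)*sqrt(73).

No rational of total degree below 3 reproduces all 8 coefficients; solving the [0/3] Pade equations on them gives f(κ) = -1/((κ + 3/4)*(κ**2 + 3*κ/4 - 1)), whose expansion matches every shown term.
Denominator factor (κ**2 + 3*κ/4 - 1): discriminant 73/16, real irrational roots -3/8 + (1/8)*sqrt(73) and -3/8 - (1/8)*sqrt(73); poles of order 1, moduli -3/8 + (1/8)*sqrt(73) and 3/8 + (1/8)*sqrt(73).
Denominator factor (κ + 3/4): pole of order 1 at -3/4, modulus 3/4.
The radius of convergence is the smallest modulus among the singular points: -3/8 + (1/8)*sqrt(73).


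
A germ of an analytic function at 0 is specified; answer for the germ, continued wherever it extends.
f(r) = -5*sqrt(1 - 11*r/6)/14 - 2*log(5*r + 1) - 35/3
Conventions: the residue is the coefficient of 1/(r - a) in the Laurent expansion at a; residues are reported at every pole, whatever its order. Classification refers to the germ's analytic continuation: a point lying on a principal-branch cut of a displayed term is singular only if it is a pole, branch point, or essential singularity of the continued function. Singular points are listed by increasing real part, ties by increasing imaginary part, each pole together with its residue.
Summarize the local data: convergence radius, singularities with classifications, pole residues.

Radius of convergence at 0: 1/5.
At -1/5: a logarithmic branch point.
At 6/11: an algebraic (square-root) branch point.

Branch term (-5/14)*sqrt(1 - r/(6/11)): its argument vanishes at r = 6/11, a square-root branch point, modulus 6/11.
Branch term (-2)*log(1 - r/(-1/5)): its argument vanishes at r = -1/5, a logarithmic branch point, modulus 1/5.
The radius of convergence is the smallest modulus among the singular points: 1/5.
List the singular points by increasing real part (a conjugate pair: the negative imaginary part first).


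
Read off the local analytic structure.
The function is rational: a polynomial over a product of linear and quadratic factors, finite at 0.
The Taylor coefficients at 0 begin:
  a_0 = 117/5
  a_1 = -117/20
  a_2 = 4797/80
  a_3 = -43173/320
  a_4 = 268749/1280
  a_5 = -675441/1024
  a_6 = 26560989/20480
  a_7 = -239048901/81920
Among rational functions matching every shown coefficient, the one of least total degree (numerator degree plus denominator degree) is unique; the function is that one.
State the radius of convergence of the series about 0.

No rational of total degree below 3 reproduces all 8 coefficients; solving the [0/3] Pade equations on them gives f(μ) = 26/(5*(μ + 4/9)*(μ**2 - μ + 1/2)), whose expansion matches every shown term.
Denominator factor (μ**2 - μ + 1/2): discriminant -1, complex-conjugate roots (1/2) + (1/2)*i and (1/2) - (1/2)*i; poles of order 1, moduli (1/2)*sqrt(2) and (1/2)*sqrt(2).
Denominator factor (μ + 4/9): pole of order 1 at -4/9, modulus 4/9.
The radius of convergence is the smallest modulus among the singular points: 4/9.

The radius of convergence is 4/9.


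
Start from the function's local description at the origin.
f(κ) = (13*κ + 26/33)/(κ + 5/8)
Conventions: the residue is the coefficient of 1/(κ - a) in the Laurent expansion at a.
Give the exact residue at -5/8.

At the order-1 pole -5/8 set g(κ) = (κ - (-5/8))*f(κ) = 13*κ + 26/33.
Simple pole: residue = g(a) at a = -5/8, which is -1937/264.

The residue is -1937/264.


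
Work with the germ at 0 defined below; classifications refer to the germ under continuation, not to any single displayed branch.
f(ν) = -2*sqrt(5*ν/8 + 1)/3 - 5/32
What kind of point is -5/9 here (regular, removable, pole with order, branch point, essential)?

There is no denominator, hence no pole anywhere.
Branch term sqrt(1 - ν/(-8/5)): argument at -5/9 is 47/72, nonzero, so -5/9 is not its branch point (a point on a principal cut is still regular for the continued germ).
So the germ continues analytically to -5/9.

The point is a regular point.


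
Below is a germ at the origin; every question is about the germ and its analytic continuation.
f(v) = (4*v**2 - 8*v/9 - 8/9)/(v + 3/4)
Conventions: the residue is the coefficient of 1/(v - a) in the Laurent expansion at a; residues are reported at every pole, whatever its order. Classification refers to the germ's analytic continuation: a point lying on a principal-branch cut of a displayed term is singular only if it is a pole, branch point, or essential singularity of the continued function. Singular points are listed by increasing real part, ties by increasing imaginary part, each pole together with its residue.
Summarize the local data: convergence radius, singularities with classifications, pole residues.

Radius of convergence at 0: 3/4.
At -3/4: a pole of order 1; residue 73/36.

Denominator factor (v + 3/4): pole of order 1 at -3/4, modulus 3/4.
The radius of convergence is the smallest modulus among the singular points: 3/4.
At the order-1 pole -3/4 set g(v) = (v - (-3/4))*f(v) = 4*v**2 - 8*v/9 - 8/9.
Simple pole: residue = g(a) at a = -3/4, which is 73/36.


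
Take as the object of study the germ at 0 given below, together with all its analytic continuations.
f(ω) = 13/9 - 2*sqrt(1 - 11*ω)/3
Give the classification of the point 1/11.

The term (-2/3)*sqrt(1 - ω/(1/11)) has argument 1 - 1/11/(1/11) = 0 at 1/11: a square-root (algebraic, two-sheeted) branch point; the remaining terms are analytic or single-valued there.

The point is an algebraic (square-root) branch point.


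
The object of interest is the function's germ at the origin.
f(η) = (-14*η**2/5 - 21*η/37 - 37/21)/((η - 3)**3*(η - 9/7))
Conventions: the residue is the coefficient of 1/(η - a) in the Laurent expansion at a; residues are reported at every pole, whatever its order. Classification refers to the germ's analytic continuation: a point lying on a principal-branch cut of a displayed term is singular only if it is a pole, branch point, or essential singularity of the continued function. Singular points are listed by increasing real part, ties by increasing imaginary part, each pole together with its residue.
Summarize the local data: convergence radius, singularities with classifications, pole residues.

Radius of convergence at 0: 9/7.
At 9/7: a pole of order 1; residue 677719/479520.
At 3: a pole of order 3; residue -677719/479520.

Denominator factor (η - 9/7): pole of order 1 at 9/7, modulus 9/7.
Denominator factor (η - 3)^3: pole of order 3 at 3, modulus 3.
The radius of convergence is the smallest modulus among the singular points: 9/7.
At the order-1 pole 9/7 set g(η) = (η - (9/7))*f(η) = (-14*η**2/5 - 21*η/37 - 37/21)/(η - 3)**3.
Simple pole: residue = g(a) at a = 9/7, which is 677719/479520.
At the order-3 pole 3 set g(η) = (η - (3))^3*f(η) = (-14*η**2/5 - 21*η/37 - 37/21)/(η - 9/7).
Order-3 pole: residue = g''(a)/2; g''(3) = -677719/239760, so the residue is -677719/479520.
List the singular points by increasing real part (a conjugate pair: the negative imaginary part first).


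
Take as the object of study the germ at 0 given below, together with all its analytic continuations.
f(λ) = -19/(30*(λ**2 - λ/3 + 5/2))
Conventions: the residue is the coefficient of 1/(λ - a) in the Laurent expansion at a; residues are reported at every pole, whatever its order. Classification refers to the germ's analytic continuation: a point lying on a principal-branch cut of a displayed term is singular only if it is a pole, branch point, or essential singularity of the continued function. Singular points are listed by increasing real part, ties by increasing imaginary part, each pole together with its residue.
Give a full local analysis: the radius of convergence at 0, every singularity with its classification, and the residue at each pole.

Denominator factor (λ**2 - λ/3 + 5/2): discriminant -89/9, complex-conjugate roots (1/6) + ((1/6)*sqrt(89))*i and (1/6) - ((1/6)*sqrt(89))*i; poles of order 1, moduli (1/2)*sqrt(10) and (1/2)*sqrt(10).
The radius of convergence is the smallest modulus among the singular points: (1/2)*sqrt(10).
The factor λ**2 - λ/3 + 5/2 splits as (λ - a)(λ - a') with a = (1/6) - ((1/6)*sqrt(89))*i, a' = (1/6) + ((1/6)*sqrt(89))*i. At the order-1 pole a set g(λ) = (λ - a)*f(λ) = [-19/30] / (λ - a').
Simple pole: residue = g(a) at a = (1/6) - ((1/6)*sqrt(89))*i, which is -((19/890)*sqrt(89))*i.
The factor λ**2 - λ/3 + 5/2 splits as (λ - a)(λ - a') with a = (1/6) + ((1/6)*sqrt(89))*i, a' = (1/6) - ((1/6)*sqrt(89))*i. At the order-1 pole a set g(λ) = (λ - a)*f(λ) = [-19/30] / (λ - a').
Simple pole: residue = g(a) at a = (1/6) + ((1/6)*sqrt(89))*i, which is ((19/890)*sqrt(89))*i.
List the singular points by increasing real part (a conjugate pair: the negative imaginary part first).

Radius of convergence at 0: (1/2)*sqrt(10).
At (1/6) - ((1/6)*sqrt(89))*i: a pole of order 1; residue -((19/890)*sqrt(89))*i.
At (1/6) + ((1/6)*sqrt(89))*i: a pole of order 1; residue ((19/890)*sqrt(89))*i.


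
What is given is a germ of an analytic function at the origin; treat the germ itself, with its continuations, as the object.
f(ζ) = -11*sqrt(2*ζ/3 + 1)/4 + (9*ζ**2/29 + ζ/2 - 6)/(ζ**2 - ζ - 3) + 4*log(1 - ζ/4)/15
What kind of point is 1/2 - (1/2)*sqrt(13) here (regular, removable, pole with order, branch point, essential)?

The point is a pole of order 1.

The denominator factor ζ**2 - ζ - 3 vanishes at 1/2 - (1/2)*sqrt(13) and appears to the power 1; the numerator there equals -541/116 - (47/116)*sqrt(13), nonzero, and no other factor vanishes.
The branch terms are analytic at this point.
Hence a pole whose order is the multiplicity, 1.


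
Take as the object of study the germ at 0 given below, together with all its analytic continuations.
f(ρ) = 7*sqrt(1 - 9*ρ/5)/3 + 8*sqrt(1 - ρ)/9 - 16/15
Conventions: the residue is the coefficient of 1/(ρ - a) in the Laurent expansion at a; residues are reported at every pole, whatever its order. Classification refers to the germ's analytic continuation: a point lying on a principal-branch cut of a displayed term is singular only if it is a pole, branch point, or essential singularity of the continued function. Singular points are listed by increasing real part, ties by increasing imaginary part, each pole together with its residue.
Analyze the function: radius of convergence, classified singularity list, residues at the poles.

Radius of convergence at 0: 5/9.
At 5/9: an algebraic (square-root) branch point.
At 1: an algebraic (square-root) branch point.

Branch term (8/9)*sqrt(1 - ρ/(1)): its argument vanishes at ρ = 1, a square-root branch point, modulus 1.
Branch term (7/3)*sqrt(1 - ρ/(5/9)): its argument vanishes at ρ = 5/9, a square-root branch point, modulus 5/9.
The radius of convergence is the smallest modulus among the singular points: 5/9.
List the singular points by increasing real part (a conjugate pair: the negative imaginary part first).


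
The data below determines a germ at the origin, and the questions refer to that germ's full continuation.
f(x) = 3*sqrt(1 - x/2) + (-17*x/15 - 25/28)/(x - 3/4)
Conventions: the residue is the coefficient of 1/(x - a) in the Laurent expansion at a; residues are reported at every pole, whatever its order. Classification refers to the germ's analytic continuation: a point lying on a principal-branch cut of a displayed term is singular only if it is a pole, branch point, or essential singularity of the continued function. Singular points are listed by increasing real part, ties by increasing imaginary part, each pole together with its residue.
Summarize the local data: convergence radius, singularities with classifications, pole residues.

Radius of convergence at 0: 3/4.
At 3/4: a pole of order 1; residue -61/35.
At 2: an algebraic (square-root) branch point.

Denominator factor (x - 3/4): pole of order 1 at 3/4, modulus 3/4.
Branch term (3)*sqrt(1 - x/(2)): its argument vanishes at x = 2, a square-root branch point, modulus 2.
The radius of convergence is the smallest modulus among the singular points: 3/4.
The branch term is analytic at 3/4 and contributes nothing to the residue; only the rational part matters.
At the order-1 pole 3/4 set g(x) = (x - (3/4))*(rational part) = -17*x/15 - 25/28.
Simple pole: residue = g(a) at a = 3/4, which is -61/35.
List the singular points by increasing real part (a conjugate pair: the negative imaginary part first).


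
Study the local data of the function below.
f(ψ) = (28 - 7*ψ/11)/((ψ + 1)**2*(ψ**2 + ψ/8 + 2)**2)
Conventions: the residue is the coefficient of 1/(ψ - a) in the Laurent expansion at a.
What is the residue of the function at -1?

At the order-2 pole -1 set g(ψ) = (ψ - (-1))^2*f(ψ) = (28 - 7*ψ/11)/(ψ**2 + ψ/8 + 2)**2.
Order-2 pole: residue = g'(a); g'(-1) = 594496/133837, so the residue is 594496/133837.

The residue is 594496/133837.


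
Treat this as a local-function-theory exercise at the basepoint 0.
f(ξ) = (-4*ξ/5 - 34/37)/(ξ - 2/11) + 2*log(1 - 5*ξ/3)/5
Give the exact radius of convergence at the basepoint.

Denominator factor (ξ - 2/11): pole of order 1 at 2/11, modulus 2/11.
Branch term (2/5)*log(1 - ξ/(3/5)): its argument vanishes at ξ = 3/5, a logarithmic branch point, modulus 3/5.
The radius of convergence is the smallest modulus among the singular points: 2/11.

The radius of convergence is 2/11.


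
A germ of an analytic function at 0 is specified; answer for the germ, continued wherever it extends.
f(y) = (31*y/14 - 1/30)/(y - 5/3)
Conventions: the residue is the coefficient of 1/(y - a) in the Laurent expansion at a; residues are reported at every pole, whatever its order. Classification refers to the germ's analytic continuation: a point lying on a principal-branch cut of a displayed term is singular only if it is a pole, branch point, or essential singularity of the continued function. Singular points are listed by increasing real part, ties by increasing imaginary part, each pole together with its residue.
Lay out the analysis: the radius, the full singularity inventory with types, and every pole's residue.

Denominator factor (y - 5/3): pole of order 1 at 5/3, modulus 5/3.
The radius of convergence is the smallest modulus among the singular points: 5/3.
At the order-1 pole 5/3 set g(y) = (y - (5/3))*f(y) = 31*y/14 - 1/30.
Simple pole: residue = g(a) at a = 5/3, which is 128/35.

Radius of convergence at 0: 5/3.
At 5/3: a pole of order 1; residue 128/35.


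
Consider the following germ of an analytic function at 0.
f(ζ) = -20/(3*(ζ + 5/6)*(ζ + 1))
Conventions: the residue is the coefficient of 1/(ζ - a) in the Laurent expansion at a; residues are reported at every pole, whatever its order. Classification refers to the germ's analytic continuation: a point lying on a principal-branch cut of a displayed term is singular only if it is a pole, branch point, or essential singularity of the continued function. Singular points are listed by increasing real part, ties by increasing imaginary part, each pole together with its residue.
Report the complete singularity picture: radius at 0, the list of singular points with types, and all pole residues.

Radius of convergence at 0: 5/6.
At -1: a pole of order 1; residue 40.
At -5/6: a pole of order 1; residue -40.

Denominator factor (ζ + 1): pole of order 1 at -1, modulus 1.
Denominator factor (ζ + 5/6): pole of order 1 at -5/6, modulus 5/6.
The radius of convergence is the smallest modulus among the singular points: 5/6.
At the order-1 pole -1 set g(ζ) = (ζ - (-1))*f(ζ) = -20/(3*(ζ + 5/6)).
Simple pole: residue = g(a) at a = -1, which is 40.
At the order-1 pole -5/6 set g(ζ) = (ζ - (-5/6))*f(ζ) = -20/(3*(ζ + 1)).
Simple pole: residue = g(a) at a = -5/6, which is -40.
List the singular points by increasing real part (a conjugate pair: the negative imaginary part first).
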